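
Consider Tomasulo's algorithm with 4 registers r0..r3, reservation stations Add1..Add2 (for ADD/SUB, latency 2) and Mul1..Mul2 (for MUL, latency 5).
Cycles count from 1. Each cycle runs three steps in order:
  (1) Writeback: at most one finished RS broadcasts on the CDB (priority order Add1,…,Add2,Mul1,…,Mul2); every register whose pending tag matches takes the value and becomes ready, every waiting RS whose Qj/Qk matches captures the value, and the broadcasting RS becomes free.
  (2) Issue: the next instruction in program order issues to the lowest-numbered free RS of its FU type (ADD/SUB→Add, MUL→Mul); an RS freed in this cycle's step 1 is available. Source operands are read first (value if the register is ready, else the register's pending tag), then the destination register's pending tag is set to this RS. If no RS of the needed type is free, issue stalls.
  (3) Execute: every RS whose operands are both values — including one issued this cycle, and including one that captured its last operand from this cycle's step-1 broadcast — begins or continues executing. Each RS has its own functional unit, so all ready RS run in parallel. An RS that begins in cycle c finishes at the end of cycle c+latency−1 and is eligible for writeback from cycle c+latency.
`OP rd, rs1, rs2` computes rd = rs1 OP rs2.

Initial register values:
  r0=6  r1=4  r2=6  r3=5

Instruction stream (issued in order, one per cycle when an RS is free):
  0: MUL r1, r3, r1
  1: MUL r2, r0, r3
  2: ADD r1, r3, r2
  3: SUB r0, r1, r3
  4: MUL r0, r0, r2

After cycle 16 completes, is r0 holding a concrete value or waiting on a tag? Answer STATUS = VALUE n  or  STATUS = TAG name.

STATUS = VALUE 900

  c1: issue MUL r1<-Mul1  regs: r0:6,r1:Mul1,r2:6,r3:5
  c2: issue MUL r2<-Mul2  regs: r0:6,r1:Mul1,r2:Mul2,r3:5
  c3: issue ADD r1<-Add1  regs: r0:6,r1:Add1,r2:Mul2,r3:5
  c4: issue SUB r0<-Add2  regs: r0:Add2,r1:Add1,r2:Mul2,r3:5
  c5: stall  regs: r0:Add2,r1:Add1,r2:Mul2,r3:5
  c6: CDB Mul1=20; issue MUL r0<-Mul1  regs: r0:Mul1,r1:Add1,r2:Mul2,r3:5
  c7: CDB Mul2=30  regs: r0:Mul1,r1:Add1,r2:30,r3:5
  c8: -  regs: r0:Mul1,r1:Add1,r2:30,r3:5
  c9: CDB Add1=35  regs: r0:Mul1,r1:35,r2:30,r3:5
  c10: -  regs: r0:Mul1,r1:35,r2:30,r3:5
  c11: CDB Add2=30  regs: r0:Mul1,r1:35,r2:30,r3:5
  c12: -  regs: r0:Mul1,r1:35,r2:30,r3:5
  c13: -  regs: r0:Mul1,r1:35,r2:30,r3:5
  c14: -  regs: r0:Mul1,r1:35,r2:30,r3:5
  c15: -  regs: r0:Mul1,r1:35,r2:30,r3:5
  c16: CDB Mul1=900  regs: r0:900,r1:35,r2:30,r3:5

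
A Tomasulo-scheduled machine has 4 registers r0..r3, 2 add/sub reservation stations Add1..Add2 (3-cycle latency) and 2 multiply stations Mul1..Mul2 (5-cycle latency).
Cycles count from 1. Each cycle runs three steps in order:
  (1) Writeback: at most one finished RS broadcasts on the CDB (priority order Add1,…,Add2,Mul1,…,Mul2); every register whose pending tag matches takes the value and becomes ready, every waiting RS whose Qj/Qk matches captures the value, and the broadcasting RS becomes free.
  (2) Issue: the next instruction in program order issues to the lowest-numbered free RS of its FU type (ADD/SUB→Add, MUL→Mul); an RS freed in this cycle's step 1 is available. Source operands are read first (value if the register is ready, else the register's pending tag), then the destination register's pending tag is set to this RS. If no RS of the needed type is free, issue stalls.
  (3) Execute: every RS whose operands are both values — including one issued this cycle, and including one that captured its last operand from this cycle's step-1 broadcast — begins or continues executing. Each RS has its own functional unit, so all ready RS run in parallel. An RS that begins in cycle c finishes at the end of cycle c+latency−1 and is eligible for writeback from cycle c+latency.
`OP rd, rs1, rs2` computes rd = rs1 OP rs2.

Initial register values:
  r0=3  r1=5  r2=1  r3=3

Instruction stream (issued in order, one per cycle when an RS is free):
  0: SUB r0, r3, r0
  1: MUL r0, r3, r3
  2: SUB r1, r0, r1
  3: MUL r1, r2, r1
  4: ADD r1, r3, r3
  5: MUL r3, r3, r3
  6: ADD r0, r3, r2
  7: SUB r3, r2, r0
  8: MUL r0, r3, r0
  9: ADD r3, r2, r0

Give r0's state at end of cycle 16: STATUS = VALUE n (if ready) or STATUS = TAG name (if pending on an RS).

STATUS = TAG Mul1

c1: issue SUB r0<-Add1 | r0:Add1,r1:5,r2:1,r3:3
c2: issue MUL r0<-Mul1 | r0:Mul1,r1:5,r2:1,r3:3
c3: issue SUB r1<-Add2 | r0:Mul1,r1:Add2,r2:1,r3:3
c4: CDB Add1=0; issue MUL r1<-Mul2 | r0:Mul1,r1:Mul2,r2:1,r3:3
c5: issue ADD r1<-Add1 | r0:Mul1,r1:Add1,r2:1,r3:3
c6: stall | r0:Mul1,r1:Add1,r2:1,r3:3
c7: CDB Mul1=9; issue MUL r3<-Mul1 | r0:9,r1:Add1,r2:1,r3:Mul1
c8: CDB Add1=6; issue ADD r0<-Add1 | r0:Add1,r1:6,r2:1,r3:Mul1
c9: stall | r0:Add1,r1:6,r2:1,r3:Mul1
c10: CDB Add2=4; issue SUB r3<-Add2 | r0:Add1,r1:6,r2:1,r3:Add2
c11: stall | r0:Add1,r1:6,r2:1,r3:Add2
c12: CDB Mul1=9; issue MUL r0<-Mul1 | r0:Mul1,r1:6,r2:1,r3:Add2
c13: stall | r0:Mul1,r1:6,r2:1,r3:Add2
c14: stall | r0:Mul1,r1:6,r2:1,r3:Add2
c15: CDB Add1=10; issue ADD r3<-Add1 | r0:Mul1,r1:6,r2:1,r3:Add1
c16: CDB Mul2=4 | r0:Mul1,r1:6,r2:1,r3:Add1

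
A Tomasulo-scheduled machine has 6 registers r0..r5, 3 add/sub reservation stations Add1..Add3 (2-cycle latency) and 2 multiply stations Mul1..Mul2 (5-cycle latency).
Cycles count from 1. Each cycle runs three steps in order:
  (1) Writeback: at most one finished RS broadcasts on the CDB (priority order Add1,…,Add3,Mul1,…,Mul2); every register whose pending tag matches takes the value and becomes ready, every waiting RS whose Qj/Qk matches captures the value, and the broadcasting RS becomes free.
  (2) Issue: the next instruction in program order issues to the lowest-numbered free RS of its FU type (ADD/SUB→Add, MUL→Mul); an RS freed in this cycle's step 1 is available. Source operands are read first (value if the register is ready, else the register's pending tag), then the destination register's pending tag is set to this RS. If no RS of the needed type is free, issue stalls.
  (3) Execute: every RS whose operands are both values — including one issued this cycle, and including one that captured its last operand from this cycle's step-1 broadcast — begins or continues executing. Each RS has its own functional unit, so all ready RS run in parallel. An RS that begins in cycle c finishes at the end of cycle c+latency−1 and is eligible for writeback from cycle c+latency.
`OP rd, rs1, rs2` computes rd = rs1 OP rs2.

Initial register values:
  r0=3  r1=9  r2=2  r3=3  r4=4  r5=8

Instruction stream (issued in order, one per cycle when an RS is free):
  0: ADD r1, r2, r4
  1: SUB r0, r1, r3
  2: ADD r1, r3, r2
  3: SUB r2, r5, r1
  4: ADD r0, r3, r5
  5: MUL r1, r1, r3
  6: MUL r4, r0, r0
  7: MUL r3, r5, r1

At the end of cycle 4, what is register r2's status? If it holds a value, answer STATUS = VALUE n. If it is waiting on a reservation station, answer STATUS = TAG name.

  c1: issue ADD r1<-Add1  regs: r0:3,r1:Add1,r2:2,r3:3,r4:4,r5:8
  c2: issue SUB r0<-Add2  regs: r0:Add2,r1:Add1,r2:2,r3:3,r4:4,r5:8
  c3: CDB Add1=6; issue ADD r1<-Add1  regs: r0:Add2,r1:Add1,r2:2,r3:3,r4:4,r5:8
  c4: issue SUB r2<-Add3  regs: r0:Add2,r1:Add1,r2:Add3,r3:3,r4:4,r5:8

STATUS = TAG Add3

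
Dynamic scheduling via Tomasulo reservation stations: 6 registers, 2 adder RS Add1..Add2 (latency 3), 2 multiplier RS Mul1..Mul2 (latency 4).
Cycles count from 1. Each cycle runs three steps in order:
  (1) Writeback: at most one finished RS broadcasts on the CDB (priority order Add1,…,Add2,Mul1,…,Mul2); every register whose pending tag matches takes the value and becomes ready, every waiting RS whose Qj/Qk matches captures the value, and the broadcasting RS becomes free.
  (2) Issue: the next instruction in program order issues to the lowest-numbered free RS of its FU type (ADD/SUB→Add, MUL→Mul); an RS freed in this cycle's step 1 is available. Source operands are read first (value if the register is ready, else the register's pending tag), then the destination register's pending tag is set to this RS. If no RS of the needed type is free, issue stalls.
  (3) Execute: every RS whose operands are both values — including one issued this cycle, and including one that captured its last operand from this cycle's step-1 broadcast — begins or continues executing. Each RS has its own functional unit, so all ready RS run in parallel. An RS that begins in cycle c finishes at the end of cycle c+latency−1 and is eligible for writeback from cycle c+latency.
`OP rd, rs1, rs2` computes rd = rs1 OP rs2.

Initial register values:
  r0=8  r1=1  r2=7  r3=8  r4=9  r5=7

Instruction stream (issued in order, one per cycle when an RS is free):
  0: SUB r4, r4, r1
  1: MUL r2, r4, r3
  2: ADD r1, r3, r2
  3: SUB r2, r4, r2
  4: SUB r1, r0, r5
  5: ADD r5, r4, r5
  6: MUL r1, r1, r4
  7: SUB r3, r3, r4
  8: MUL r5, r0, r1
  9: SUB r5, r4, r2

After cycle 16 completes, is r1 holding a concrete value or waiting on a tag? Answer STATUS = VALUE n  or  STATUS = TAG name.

STATUS = TAG Mul1

  c1: issue SUB r4<-Add1  regs: r0:8,r1:1,r2:7,r3:8,r4:Add1,r5:7
  c2: issue MUL r2<-Mul1  regs: r0:8,r1:1,r2:Mul1,r3:8,r4:Add1,r5:7
  c3: issue ADD r1<-Add2  regs: r0:8,r1:Add2,r2:Mul1,r3:8,r4:Add1,r5:7
  c4: CDB Add1=8; issue SUB r2<-Add1  regs: r0:8,r1:Add2,r2:Add1,r3:8,r4:8,r5:7
  c5: stall  regs: r0:8,r1:Add2,r2:Add1,r3:8,r4:8,r5:7
  c6: stall  regs: r0:8,r1:Add2,r2:Add1,r3:8,r4:8,r5:7
  c7: stall  regs: r0:8,r1:Add2,r2:Add1,r3:8,r4:8,r5:7
  c8: CDB Mul1=64; stall  regs: r0:8,r1:Add2,r2:Add1,r3:8,r4:8,r5:7
  c9: stall  regs: r0:8,r1:Add2,r2:Add1,r3:8,r4:8,r5:7
  c10: stall  regs: r0:8,r1:Add2,r2:Add1,r3:8,r4:8,r5:7
  c11: CDB Add1=-56; issue SUB r1<-Add1  regs: r0:8,r1:Add1,r2:-56,r3:8,r4:8,r5:7
  c12: CDB Add2=72; issue ADD r5<-Add2  regs: r0:8,r1:Add1,r2:-56,r3:8,r4:8,r5:Add2
  c13: issue MUL r1<-Mul1  regs: r0:8,r1:Mul1,r2:-56,r3:8,r4:8,r5:Add2
  c14: CDB Add1=1; issue SUB r3<-Add1  regs: r0:8,r1:Mul1,r2:-56,r3:Add1,r4:8,r5:Add2
  c15: CDB Add2=15; issue MUL r5<-Mul2  regs: r0:8,r1:Mul1,r2:-56,r3:Add1,r4:8,r5:Mul2
  c16: issue SUB r5<-Add2  regs: r0:8,r1:Mul1,r2:-56,r3:Add1,r4:8,r5:Add2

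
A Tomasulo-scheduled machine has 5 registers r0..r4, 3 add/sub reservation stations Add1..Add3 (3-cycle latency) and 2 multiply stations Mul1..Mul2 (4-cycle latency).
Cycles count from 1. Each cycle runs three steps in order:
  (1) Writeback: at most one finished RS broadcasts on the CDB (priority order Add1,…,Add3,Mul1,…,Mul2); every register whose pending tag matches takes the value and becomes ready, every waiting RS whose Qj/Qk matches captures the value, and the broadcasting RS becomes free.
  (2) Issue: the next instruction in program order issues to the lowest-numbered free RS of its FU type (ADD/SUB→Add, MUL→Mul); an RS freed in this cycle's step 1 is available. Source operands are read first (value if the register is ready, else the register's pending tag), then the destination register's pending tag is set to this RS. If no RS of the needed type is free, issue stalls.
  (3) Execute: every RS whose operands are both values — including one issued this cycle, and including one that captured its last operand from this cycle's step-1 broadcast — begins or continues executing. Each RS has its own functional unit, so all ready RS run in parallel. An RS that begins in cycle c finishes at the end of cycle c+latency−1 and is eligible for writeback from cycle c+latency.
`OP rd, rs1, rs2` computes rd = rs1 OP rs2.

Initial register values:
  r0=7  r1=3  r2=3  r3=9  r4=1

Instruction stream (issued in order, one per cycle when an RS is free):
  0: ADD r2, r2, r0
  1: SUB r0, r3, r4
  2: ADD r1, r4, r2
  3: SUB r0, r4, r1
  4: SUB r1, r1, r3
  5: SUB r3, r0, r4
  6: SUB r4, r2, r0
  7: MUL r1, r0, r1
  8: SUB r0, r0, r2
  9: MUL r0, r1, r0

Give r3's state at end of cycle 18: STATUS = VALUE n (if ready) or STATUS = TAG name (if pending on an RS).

  c1: issue ADD r2<-Add1  regs: r0:7,r1:3,r2:Add1,r3:9,r4:1
  c2: issue SUB r0<-Add2  regs: r0:Add2,r1:3,r2:Add1,r3:9,r4:1
  c3: issue ADD r1<-Add3  regs: r0:Add2,r1:Add3,r2:Add1,r3:9,r4:1
  c4: CDB Add1=10; issue SUB r0<-Add1  regs: r0:Add1,r1:Add3,r2:10,r3:9,r4:1
  c5: CDB Add2=8; issue SUB r1<-Add2  regs: r0:Add1,r1:Add2,r2:10,r3:9,r4:1
  c6: stall  regs: r0:Add1,r1:Add2,r2:10,r3:9,r4:1
  c7: CDB Add3=11; issue SUB r3<-Add3  regs: r0:Add1,r1:Add2,r2:10,r3:Add3,r4:1
  c8: stall  regs: r0:Add1,r1:Add2,r2:10,r3:Add3,r4:1
  c9: stall  regs: r0:Add1,r1:Add2,r2:10,r3:Add3,r4:1
  c10: CDB Add1=-10; issue SUB r4<-Add1  regs: r0:-10,r1:Add2,r2:10,r3:Add3,r4:Add1
  c11: CDB Add2=2; issue MUL r1<-Mul1  regs: r0:-10,r1:Mul1,r2:10,r3:Add3,r4:Add1
  c12: issue SUB r0<-Add2  regs: r0:Add2,r1:Mul1,r2:10,r3:Add3,r4:Add1
  c13: CDB Add1=20; issue MUL r0<-Mul2  regs: r0:Mul2,r1:Mul1,r2:10,r3:Add3,r4:20
  c14: CDB Add3=-11  regs: r0:Mul2,r1:Mul1,r2:10,r3:-11,r4:20
  c15: CDB Add2=-20  regs: r0:Mul2,r1:Mul1,r2:10,r3:-11,r4:20
  c16: CDB Mul1=-20  regs: r0:Mul2,r1:-20,r2:10,r3:-11,r4:20
  c17: -  regs: r0:Mul2,r1:-20,r2:10,r3:-11,r4:20
  c18: -  regs: r0:Mul2,r1:-20,r2:10,r3:-11,r4:20

STATUS = VALUE -11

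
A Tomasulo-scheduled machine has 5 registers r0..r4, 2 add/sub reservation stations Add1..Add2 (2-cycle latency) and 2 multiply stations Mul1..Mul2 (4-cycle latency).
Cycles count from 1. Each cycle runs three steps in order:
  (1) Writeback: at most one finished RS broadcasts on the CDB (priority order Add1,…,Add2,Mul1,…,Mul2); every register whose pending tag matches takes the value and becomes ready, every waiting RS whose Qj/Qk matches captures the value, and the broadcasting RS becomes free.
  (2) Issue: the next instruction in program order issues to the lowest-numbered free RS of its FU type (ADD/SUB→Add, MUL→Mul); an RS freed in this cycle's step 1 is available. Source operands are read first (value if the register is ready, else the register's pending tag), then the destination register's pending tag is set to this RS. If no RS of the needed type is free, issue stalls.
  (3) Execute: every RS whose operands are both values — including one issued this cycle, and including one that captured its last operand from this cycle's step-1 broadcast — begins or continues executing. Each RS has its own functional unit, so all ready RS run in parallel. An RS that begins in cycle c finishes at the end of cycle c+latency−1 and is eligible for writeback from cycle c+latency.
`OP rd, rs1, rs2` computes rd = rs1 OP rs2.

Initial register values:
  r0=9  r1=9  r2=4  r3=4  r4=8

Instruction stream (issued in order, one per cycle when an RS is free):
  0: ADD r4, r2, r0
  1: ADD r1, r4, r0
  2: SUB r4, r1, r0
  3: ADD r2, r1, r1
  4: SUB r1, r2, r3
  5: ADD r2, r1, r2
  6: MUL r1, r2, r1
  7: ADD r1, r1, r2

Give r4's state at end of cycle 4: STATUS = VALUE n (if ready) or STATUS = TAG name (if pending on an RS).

STATUS = TAG Add1

c1: issue ADD r4<-Add1 | r0:9,r1:9,r2:4,r3:4,r4:Add1
c2: issue ADD r1<-Add2 | r0:9,r1:Add2,r2:4,r3:4,r4:Add1
c3: CDB Add1=13; issue SUB r4<-Add1 | r0:9,r1:Add2,r2:4,r3:4,r4:Add1
c4: stall | r0:9,r1:Add2,r2:4,r3:4,r4:Add1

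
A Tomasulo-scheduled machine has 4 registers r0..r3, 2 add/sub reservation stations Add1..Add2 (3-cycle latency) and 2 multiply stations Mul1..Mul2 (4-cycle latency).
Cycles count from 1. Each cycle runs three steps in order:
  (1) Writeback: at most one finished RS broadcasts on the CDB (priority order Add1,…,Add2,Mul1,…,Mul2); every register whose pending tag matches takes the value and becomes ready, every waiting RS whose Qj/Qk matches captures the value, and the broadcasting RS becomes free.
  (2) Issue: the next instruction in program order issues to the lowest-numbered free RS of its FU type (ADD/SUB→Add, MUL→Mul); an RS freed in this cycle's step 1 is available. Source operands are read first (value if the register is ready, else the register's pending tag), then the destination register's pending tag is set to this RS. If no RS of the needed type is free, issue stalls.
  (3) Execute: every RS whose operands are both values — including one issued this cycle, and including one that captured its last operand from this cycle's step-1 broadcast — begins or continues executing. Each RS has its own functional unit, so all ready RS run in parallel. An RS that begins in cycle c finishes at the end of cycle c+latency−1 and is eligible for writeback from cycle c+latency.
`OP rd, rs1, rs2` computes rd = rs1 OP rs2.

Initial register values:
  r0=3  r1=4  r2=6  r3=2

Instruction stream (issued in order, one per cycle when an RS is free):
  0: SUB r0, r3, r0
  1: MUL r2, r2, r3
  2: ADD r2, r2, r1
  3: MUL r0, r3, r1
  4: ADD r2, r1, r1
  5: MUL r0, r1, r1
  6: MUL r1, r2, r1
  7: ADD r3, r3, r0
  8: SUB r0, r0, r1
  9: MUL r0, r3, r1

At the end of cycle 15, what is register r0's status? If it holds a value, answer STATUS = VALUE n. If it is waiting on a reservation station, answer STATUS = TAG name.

cycle 1: issue SUB r0<-Add1 // r0:Add1,r1:4,r2:6,r3:2
cycle 2: issue MUL r2<-Mul1 // r0:Add1,r1:4,r2:Mul1,r3:2
cycle 3: issue ADD r2<-Add2 // r0:Add1,r1:4,r2:Add2,r3:2
cycle 4: CDB Add1=-1; issue MUL r0<-Mul2 // r0:Mul2,r1:4,r2:Add2,r3:2
cycle 5: issue ADD r2<-Add1 // r0:Mul2,r1:4,r2:Add1,r3:2
cycle 6: CDB Mul1=12; issue MUL r0<-Mul1 // r0:Mul1,r1:4,r2:Add1,r3:2
cycle 7: stall // r0:Mul1,r1:4,r2:Add1,r3:2
cycle 8: CDB Add1=8; stall // r0:Mul1,r1:4,r2:8,r3:2
cycle 9: CDB Add2=16; stall // r0:Mul1,r1:4,r2:8,r3:2
cycle 10: CDB Mul1=16; issue MUL r1<-Mul1 // r0:16,r1:Mul1,r2:8,r3:2
cycle 11: CDB Mul2=8; issue ADD r3<-Add1 // r0:16,r1:Mul1,r2:8,r3:Add1
cycle 12: issue SUB r0<-Add2 // r0:Add2,r1:Mul1,r2:8,r3:Add1
cycle 13: issue MUL r0<-Mul2 // r0:Mul2,r1:Mul1,r2:8,r3:Add1
cycle 14: CDB Add1=18 // r0:Mul2,r1:Mul1,r2:8,r3:18
cycle 15: CDB Mul1=32 // r0:Mul2,r1:32,r2:8,r3:18

STATUS = TAG Mul2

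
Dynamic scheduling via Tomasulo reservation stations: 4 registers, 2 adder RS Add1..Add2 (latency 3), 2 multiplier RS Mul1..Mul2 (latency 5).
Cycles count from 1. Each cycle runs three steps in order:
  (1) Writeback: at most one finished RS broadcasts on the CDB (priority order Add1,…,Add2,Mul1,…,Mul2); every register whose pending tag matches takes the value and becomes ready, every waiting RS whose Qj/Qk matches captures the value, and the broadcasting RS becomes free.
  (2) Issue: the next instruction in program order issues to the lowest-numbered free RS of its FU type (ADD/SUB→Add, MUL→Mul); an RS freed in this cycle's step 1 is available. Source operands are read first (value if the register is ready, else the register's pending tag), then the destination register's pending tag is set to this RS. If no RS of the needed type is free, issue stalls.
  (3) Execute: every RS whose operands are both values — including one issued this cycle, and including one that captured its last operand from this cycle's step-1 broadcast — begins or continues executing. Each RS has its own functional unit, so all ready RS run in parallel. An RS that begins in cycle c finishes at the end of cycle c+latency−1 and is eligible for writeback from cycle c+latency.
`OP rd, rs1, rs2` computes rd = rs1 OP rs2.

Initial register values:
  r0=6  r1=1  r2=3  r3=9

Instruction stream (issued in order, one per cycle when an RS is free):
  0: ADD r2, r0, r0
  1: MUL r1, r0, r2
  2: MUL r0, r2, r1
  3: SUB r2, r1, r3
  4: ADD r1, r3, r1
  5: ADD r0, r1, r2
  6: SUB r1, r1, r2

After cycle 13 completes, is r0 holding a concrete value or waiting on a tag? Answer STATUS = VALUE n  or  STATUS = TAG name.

c1: issue ADD r2<-Add1 | r0:6,r1:1,r2:Add1,r3:9
c2: issue MUL r1<-Mul1 | r0:6,r1:Mul1,r2:Add1,r3:9
c3: issue MUL r0<-Mul2 | r0:Mul2,r1:Mul1,r2:Add1,r3:9
c4: CDB Add1=12; issue SUB r2<-Add1 | r0:Mul2,r1:Mul1,r2:Add1,r3:9
c5: issue ADD r1<-Add2 | r0:Mul2,r1:Add2,r2:Add1,r3:9
c6: stall | r0:Mul2,r1:Add2,r2:Add1,r3:9
c7: stall | r0:Mul2,r1:Add2,r2:Add1,r3:9
c8: stall | r0:Mul2,r1:Add2,r2:Add1,r3:9
c9: CDB Mul1=72; stall | r0:Mul2,r1:Add2,r2:Add1,r3:9
c10: stall | r0:Mul2,r1:Add2,r2:Add1,r3:9
c11: stall | r0:Mul2,r1:Add2,r2:Add1,r3:9
c12: CDB Add1=63; issue ADD r0<-Add1 | r0:Add1,r1:Add2,r2:63,r3:9
c13: CDB Add2=81; issue SUB r1<-Add2 | r0:Add1,r1:Add2,r2:63,r3:9

STATUS = TAG Add1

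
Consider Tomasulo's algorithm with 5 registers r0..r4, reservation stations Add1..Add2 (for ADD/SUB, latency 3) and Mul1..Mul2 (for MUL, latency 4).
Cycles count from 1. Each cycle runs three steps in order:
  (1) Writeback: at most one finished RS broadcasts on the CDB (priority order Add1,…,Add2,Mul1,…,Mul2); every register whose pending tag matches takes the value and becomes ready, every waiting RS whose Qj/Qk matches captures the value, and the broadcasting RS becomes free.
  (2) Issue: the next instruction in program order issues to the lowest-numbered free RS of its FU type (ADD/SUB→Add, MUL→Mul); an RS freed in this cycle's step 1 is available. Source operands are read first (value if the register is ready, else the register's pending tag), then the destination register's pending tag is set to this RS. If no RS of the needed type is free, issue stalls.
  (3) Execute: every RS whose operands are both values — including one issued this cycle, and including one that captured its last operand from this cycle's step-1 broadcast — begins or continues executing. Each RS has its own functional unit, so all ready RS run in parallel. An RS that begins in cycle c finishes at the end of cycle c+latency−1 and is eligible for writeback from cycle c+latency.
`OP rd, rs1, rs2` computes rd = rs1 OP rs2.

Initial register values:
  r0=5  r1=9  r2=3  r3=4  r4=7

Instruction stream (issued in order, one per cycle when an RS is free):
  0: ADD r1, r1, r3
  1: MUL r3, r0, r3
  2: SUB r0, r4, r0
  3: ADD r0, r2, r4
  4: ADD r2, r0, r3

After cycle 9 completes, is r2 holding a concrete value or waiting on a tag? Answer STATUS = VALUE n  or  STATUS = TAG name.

cycle 1: issue ADD r1<-Add1 // r0:5,r1:Add1,r2:3,r3:4,r4:7
cycle 2: issue MUL r3<-Mul1 // r0:5,r1:Add1,r2:3,r3:Mul1,r4:7
cycle 3: issue SUB r0<-Add2 // r0:Add2,r1:Add1,r2:3,r3:Mul1,r4:7
cycle 4: CDB Add1=13; issue ADD r0<-Add1 // r0:Add1,r1:13,r2:3,r3:Mul1,r4:7
cycle 5: stall // r0:Add1,r1:13,r2:3,r3:Mul1,r4:7
cycle 6: CDB Add2=2; issue ADD r2<-Add2 // r0:Add1,r1:13,r2:Add2,r3:Mul1,r4:7
cycle 7: CDB Add1=10 // r0:10,r1:13,r2:Add2,r3:Mul1,r4:7
cycle 8: CDB Mul1=20 // r0:10,r1:13,r2:Add2,r3:20,r4:7
cycle 9: - // r0:10,r1:13,r2:Add2,r3:20,r4:7

STATUS = TAG Add2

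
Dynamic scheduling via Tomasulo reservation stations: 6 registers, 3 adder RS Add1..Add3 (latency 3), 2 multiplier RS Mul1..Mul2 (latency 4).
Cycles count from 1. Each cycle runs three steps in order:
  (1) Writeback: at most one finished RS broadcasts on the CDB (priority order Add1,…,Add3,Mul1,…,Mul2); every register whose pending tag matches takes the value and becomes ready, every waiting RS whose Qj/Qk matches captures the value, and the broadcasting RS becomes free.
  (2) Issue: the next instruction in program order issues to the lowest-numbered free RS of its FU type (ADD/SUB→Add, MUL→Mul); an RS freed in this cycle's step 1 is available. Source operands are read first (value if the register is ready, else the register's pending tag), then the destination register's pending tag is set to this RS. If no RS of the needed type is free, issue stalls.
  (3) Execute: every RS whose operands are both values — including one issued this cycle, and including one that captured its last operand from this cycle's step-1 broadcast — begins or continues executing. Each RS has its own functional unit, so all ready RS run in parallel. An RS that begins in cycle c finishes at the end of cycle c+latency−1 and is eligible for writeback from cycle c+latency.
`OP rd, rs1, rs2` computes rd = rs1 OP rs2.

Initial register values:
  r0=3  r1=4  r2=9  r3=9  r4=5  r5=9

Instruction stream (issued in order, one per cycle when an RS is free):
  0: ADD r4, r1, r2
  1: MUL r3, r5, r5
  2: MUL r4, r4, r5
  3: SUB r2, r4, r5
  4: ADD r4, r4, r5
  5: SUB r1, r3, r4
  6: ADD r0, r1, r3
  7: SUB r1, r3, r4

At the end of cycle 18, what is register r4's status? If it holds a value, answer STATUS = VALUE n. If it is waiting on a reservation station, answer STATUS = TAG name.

STATUS = VALUE 126

c1: issue ADD r4<-Add1 | r0:3,r1:4,r2:9,r3:9,r4:Add1,r5:9
c2: issue MUL r3<-Mul1 | r0:3,r1:4,r2:9,r3:Mul1,r4:Add1,r5:9
c3: issue MUL r4<-Mul2 | r0:3,r1:4,r2:9,r3:Mul1,r4:Mul2,r5:9
c4: CDB Add1=13; issue SUB r2<-Add1 | r0:3,r1:4,r2:Add1,r3:Mul1,r4:Mul2,r5:9
c5: issue ADD r4<-Add2 | r0:3,r1:4,r2:Add1,r3:Mul1,r4:Add2,r5:9
c6: CDB Mul1=81; issue SUB r1<-Add3 | r0:3,r1:Add3,r2:Add1,r3:81,r4:Add2,r5:9
c7: stall | r0:3,r1:Add3,r2:Add1,r3:81,r4:Add2,r5:9
c8: CDB Mul2=117; stall | r0:3,r1:Add3,r2:Add1,r3:81,r4:Add2,r5:9
c9: stall | r0:3,r1:Add3,r2:Add1,r3:81,r4:Add2,r5:9
c10: stall | r0:3,r1:Add3,r2:Add1,r3:81,r4:Add2,r5:9
c11: CDB Add1=108; issue ADD r0<-Add1 | r0:Add1,r1:Add3,r2:108,r3:81,r4:Add2,r5:9
c12: CDB Add2=126; issue SUB r1<-Add2 | r0:Add1,r1:Add2,r2:108,r3:81,r4:126,r5:9
c13: - | r0:Add1,r1:Add2,r2:108,r3:81,r4:126,r5:9
c14: - | r0:Add1,r1:Add2,r2:108,r3:81,r4:126,r5:9
c15: CDB Add2=-45 | r0:Add1,r1:-45,r2:108,r3:81,r4:126,r5:9
c16: CDB Add3=-45 | r0:Add1,r1:-45,r2:108,r3:81,r4:126,r5:9
c17: - | r0:Add1,r1:-45,r2:108,r3:81,r4:126,r5:9
c18: - | r0:Add1,r1:-45,r2:108,r3:81,r4:126,r5:9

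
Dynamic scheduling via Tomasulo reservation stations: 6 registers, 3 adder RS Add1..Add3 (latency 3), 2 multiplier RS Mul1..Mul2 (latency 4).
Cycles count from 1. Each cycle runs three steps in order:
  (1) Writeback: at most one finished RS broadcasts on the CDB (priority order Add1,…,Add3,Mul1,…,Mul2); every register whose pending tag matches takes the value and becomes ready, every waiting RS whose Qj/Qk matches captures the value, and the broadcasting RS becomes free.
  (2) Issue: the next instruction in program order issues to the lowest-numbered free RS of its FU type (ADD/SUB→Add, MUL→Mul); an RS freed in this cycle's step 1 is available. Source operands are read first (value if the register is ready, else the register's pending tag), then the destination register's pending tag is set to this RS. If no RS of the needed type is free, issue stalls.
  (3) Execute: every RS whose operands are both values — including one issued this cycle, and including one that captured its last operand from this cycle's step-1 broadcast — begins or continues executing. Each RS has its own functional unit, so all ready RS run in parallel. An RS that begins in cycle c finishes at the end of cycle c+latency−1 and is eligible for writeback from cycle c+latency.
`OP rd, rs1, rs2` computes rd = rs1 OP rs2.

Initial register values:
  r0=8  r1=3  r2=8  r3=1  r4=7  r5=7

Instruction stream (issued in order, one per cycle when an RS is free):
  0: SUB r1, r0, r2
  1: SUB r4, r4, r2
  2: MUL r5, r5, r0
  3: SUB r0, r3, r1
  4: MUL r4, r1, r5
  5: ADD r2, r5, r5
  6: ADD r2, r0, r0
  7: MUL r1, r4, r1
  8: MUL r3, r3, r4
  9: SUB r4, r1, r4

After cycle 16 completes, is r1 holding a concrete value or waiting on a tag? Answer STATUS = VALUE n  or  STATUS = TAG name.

cycle 1: issue SUB r1<-Add1 // r0:8,r1:Add1,r2:8,r3:1,r4:7,r5:7
cycle 2: issue SUB r4<-Add2 // r0:8,r1:Add1,r2:8,r3:1,r4:Add2,r5:7
cycle 3: issue MUL r5<-Mul1 // r0:8,r1:Add1,r2:8,r3:1,r4:Add2,r5:Mul1
cycle 4: CDB Add1=0; issue SUB r0<-Add1 // r0:Add1,r1:0,r2:8,r3:1,r4:Add2,r5:Mul1
cycle 5: CDB Add2=-1; issue MUL r4<-Mul2 // r0:Add1,r1:0,r2:8,r3:1,r4:Mul2,r5:Mul1
cycle 6: issue ADD r2<-Add2 // r0:Add1,r1:0,r2:Add2,r3:1,r4:Mul2,r5:Mul1
cycle 7: CDB Add1=1; issue ADD r2<-Add1 // r0:1,r1:0,r2:Add1,r3:1,r4:Mul2,r5:Mul1
cycle 8: CDB Mul1=56; issue MUL r1<-Mul1 // r0:1,r1:Mul1,r2:Add1,r3:1,r4:Mul2,r5:56
cycle 9: stall // r0:1,r1:Mul1,r2:Add1,r3:1,r4:Mul2,r5:56
cycle 10: CDB Add1=2; stall // r0:1,r1:Mul1,r2:2,r3:1,r4:Mul2,r5:56
cycle 11: CDB Add2=112; stall // r0:1,r1:Mul1,r2:2,r3:1,r4:Mul2,r5:56
cycle 12: CDB Mul2=0; issue MUL r3<-Mul2 // r0:1,r1:Mul1,r2:2,r3:Mul2,r4:0,r5:56
cycle 13: issue SUB r4<-Add1 // r0:1,r1:Mul1,r2:2,r3:Mul2,r4:Add1,r5:56
cycle 14: - // r0:1,r1:Mul1,r2:2,r3:Mul2,r4:Add1,r5:56
cycle 15: - // r0:1,r1:Mul1,r2:2,r3:Mul2,r4:Add1,r5:56
cycle 16: CDB Mul1=0 // r0:1,r1:0,r2:2,r3:Mul2,r4:Add1,r5:56

STATUS = VALUE 0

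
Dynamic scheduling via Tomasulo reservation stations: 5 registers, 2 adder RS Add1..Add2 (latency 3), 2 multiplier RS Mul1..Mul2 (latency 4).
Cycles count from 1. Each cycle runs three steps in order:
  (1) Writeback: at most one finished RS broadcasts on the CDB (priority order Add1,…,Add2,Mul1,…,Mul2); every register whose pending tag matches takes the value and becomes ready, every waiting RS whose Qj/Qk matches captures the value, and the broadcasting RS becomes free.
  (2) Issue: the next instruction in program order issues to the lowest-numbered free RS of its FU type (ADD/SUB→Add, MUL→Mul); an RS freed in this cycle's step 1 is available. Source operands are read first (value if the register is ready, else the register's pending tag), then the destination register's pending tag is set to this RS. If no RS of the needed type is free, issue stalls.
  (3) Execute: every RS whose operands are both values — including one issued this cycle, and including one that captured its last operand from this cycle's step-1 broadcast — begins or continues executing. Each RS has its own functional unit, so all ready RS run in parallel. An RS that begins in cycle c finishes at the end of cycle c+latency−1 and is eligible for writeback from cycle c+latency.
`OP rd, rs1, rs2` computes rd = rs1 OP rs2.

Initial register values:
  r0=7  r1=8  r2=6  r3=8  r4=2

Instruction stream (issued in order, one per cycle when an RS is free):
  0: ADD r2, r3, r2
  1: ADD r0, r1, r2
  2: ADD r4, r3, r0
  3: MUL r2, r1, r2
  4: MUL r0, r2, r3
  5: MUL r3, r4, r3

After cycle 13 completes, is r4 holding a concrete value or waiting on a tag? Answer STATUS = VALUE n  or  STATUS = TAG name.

STATUS = VALUE 30

c1: issue ADD r2<-Add1 | r0:7,r1:8,r2:Add1,r3:8,r4:2
c2: issue ADD r0<-Add2 | r0:Add2,r1:8,r2:Add1,r3:8,r4:2
c3: stall | r0:Add2,r1:8,r2:Add1,r3:8,r4:2
c4: CDB Add1=14; issue ADD r4<-Add1 | r0:Add2,r1:8,r2:14,r3:8,r4:Add1
c5: issue MUL r2<-Mul1 | r0:Add2,r1:8,r2:Mul1,r3:8,r4:Add1
c6: issue MUL r0<-Mul2 | r0:Mul2,r1:8,r2:Mul1,r3:8,r4:Add1
c7: CDB Add2=22; stall | r0:Mul2,r1:8,r2:Mul1,r3:8,r4:Add1
c8: stall | r0:Mul2,r1:8,r2:Mul1,r3:8,r4:Add1
c9: CDB Mul1=112; issue MUL r3<-Mul1 | r0:Mul2,r1:8,r2:112,r3:Mul1,r4:Add1
c10: CDB Add1=30 | r0:Mul2,r1:8,r2:112,r3:Mul1,r4:30
c11: - | r0:Mul2,r1:8,r2:112,r3:Mul1,r4:30
c12: - | r0:Mul2,r1:8,r2:112,r3:Mul1,r4:30
c13: CDB Mul2=896 | r0:896,r1:8,r2:112,r3:Mul1,r4:30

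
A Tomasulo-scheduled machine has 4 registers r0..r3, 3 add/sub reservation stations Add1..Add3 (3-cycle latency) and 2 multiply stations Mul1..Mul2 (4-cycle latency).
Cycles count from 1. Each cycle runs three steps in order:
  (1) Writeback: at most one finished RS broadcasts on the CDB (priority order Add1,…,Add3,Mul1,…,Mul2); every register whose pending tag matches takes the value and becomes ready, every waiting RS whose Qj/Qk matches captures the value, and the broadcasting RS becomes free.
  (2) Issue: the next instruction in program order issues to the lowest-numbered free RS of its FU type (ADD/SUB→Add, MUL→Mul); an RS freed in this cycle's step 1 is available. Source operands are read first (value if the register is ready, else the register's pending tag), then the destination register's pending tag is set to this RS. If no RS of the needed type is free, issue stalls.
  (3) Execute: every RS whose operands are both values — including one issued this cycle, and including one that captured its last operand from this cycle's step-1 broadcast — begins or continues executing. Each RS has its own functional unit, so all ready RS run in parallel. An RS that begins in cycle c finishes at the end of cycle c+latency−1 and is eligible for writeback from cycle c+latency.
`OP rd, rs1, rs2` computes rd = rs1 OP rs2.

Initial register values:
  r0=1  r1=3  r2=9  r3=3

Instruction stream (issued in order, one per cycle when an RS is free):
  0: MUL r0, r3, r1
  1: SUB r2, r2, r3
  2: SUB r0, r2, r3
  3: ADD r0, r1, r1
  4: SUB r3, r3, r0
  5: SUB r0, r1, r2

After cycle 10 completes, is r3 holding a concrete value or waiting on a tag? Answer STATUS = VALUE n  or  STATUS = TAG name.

STATUS = VALUE -3

  c1: issue MUL r0<-Mul1  regs: r0:Mul1,r1:3,r2:9,r3:3
  c2: issue SUB r2<-Add1  regs: r0:Mul1,r1:3,r2:Add1,r3:3
  c3: issue SUB r0<-Add2  regs: r0:Add2,r1:3,r2:Add1,r3:3
  c4: issue ADD r0<-Add3  regs: r0:Add3,r1:3,r2:Add1,r3:3
  c5: CDB Add1=6; issue SUB r3<-Add1  regs: r0:Add3,r1:3,r2:6,r3:Add1
  c6: CDB Mul1=9; stall  regs: r0:Add3,r1:3,r2:6,r3:Add1
  c7: CDB Add3=6; issue SUB r0<-Add3  regs: r0:Add3,r1:3,r2:6,r3:Add1
  c8: CDB Add2=3  regs: r0:Add3,r1:3,r2:6,r3:Add1
  c9: -  regs: r0:Add3,r1:3,r2:6,r3:Add1
  c10: CDB Add1=-3  regs: r0:Add3,r1:3,r2:6,r3:-3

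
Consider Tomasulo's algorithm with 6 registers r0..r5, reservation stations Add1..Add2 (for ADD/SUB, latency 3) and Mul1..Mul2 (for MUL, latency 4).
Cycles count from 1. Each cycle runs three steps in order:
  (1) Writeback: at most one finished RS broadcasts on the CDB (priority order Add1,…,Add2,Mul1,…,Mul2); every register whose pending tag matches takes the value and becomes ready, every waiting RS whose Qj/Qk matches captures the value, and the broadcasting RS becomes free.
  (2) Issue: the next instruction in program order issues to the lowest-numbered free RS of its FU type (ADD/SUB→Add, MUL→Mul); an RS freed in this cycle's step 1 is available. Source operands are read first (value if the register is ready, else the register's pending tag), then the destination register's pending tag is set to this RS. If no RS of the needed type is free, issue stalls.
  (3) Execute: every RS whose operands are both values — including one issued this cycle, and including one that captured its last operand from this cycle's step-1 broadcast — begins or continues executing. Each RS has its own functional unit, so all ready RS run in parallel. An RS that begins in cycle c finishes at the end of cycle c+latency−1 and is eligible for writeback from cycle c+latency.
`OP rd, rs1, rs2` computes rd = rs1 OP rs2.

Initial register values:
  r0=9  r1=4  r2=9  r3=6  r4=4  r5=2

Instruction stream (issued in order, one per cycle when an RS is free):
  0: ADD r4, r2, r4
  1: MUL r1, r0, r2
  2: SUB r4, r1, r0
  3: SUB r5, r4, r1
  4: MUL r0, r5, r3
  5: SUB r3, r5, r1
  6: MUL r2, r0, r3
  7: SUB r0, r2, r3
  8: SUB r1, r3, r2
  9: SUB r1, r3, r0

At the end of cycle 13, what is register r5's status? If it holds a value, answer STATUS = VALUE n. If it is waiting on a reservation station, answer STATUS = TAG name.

  c1: issue ADD r4<-Add1  regs: r0:9,r1:4,r2:9,r3:6,r4:Add1,r5:2
  c2: issue MUL r1<-Mul1  regs: r0:9,r1:Mul1,r2:9,r3:6,r4:Add1,r5:2
  c3: issue SUB r4<-Add2  regs: r0:9,r1:Mul1,r2:9,r3:6,r4:Add2,r5:2
  c4: CDB Add1=13; issue SUB r5<-Add1  regs: r0:9,r1:Mul1,r2:9,r3:6,r4:Add2,r5:Add1
  c5: issue MUL r0<-Mul2  regs: r0:Mul2,r1:Mul1,r2:9,r3:6,r4:Add2,r5:Add1
  c6: CDB Mul1=81; stall  regs: r0:Mul2,r1:81,r2:9,r3:6,r4:Add2,r5:Add1
  c7: stall  regs: r0:Mul2,r1:81,r2:9,r3:6,r4:Add2,r5:Add1
  c8: stall  regs: r0:Mul2,r1:81,r2:9,r3:6,r4:Add2,r5:Add1
  c9: CDB Add2=72; issue SUB r3<-Add2  regs: r0:Mul2,r1:81,r2:9,r3:Add2,r4:72,r5:Add1
  c10: issue MUL r2<-Mul1  regs: r0:Mul2,r1:81,r2:Mul1,r3:Add2,r4:72,r5:Add1
  c11: stall  regs: r0:Mul2,r1:81,r2:Mul1,r3:Add2,r4:72,r5:Add1
  c12: CDB Add1=-9; issue SUB r0<-Add1  regs: r0:Add1,r1:81,r2:Mul1,r3:Add2,r4:72,r5:-9
  c13: stall  regs: r0:Add1,r1:81,r2:Mul1,r3:Add2,r4:72,r5:-9

STATUS = VALUE -9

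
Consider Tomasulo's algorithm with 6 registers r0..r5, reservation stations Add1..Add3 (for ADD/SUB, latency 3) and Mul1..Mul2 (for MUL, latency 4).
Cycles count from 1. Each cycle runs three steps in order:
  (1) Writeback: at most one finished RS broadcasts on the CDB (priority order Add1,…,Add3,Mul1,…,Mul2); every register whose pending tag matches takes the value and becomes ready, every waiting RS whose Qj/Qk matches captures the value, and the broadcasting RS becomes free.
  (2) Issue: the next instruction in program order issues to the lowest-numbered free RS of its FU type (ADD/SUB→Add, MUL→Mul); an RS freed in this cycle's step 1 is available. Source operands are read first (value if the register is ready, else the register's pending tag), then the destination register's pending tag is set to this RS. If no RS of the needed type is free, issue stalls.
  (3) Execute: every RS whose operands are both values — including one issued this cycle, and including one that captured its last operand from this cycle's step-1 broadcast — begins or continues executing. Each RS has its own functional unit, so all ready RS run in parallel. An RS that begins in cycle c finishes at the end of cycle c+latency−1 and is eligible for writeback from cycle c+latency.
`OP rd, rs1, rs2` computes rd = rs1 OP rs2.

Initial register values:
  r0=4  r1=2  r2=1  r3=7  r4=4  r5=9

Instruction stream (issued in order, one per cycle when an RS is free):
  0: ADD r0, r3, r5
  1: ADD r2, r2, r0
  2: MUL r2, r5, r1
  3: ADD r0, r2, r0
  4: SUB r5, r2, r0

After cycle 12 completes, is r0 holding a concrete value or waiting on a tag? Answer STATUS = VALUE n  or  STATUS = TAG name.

STATUS = VALUE 34

c1: issue ADD r0<-Add1 | r0:Add1,r1:2,r2:1,r3:7,r4:4,r5:9
c2: issue ADD r2<-Add2 | r0:Add1,r1:2,r2:Add2,r3:7,r4:4,r5:9
c3: issue MUL r2<-Mul1 | r0:Add1,r1:2,r2:Mul1,r3:7,r4:4,r5:9
c4: CDB Add1=16; issue ADD r0<-Add1 | r0:Add1,r1:2,r2:Mul1,r3:7,r4:4,r5:9
c5: issue SUB r5<-Add3 | r0:Add1,r1:2,r2:Mul1,r3:7,r4:4,r5:Add3
c6: - | r0:Add1,r1:2,r2:Mul1,r3:7,r4:4,r5:Add3
c7: CDB Add2=17 | r0:Add1,r1:2,r2:Mul1,r3:7,r4:4,r5:Add3
c8: CDB Mul1=18 | r0:Add1,r1:2,r2:18,r3:7,r4:4,r5:Add3
c9: - | r0:Add1,r1:2,r2:18,r3:7,r4:4,r5:Add3
c10: - | r0:Add1,r1:2,r2:18,r3:7,r4:4,r5:Add3
c11: CDB Add1=34 | r0:34,r1:2,r2:18,r3:7,r4:4,r5:Add3
c12: - | r0:34,r1:2,r2:18,r3:7,r4:4,r5:Add3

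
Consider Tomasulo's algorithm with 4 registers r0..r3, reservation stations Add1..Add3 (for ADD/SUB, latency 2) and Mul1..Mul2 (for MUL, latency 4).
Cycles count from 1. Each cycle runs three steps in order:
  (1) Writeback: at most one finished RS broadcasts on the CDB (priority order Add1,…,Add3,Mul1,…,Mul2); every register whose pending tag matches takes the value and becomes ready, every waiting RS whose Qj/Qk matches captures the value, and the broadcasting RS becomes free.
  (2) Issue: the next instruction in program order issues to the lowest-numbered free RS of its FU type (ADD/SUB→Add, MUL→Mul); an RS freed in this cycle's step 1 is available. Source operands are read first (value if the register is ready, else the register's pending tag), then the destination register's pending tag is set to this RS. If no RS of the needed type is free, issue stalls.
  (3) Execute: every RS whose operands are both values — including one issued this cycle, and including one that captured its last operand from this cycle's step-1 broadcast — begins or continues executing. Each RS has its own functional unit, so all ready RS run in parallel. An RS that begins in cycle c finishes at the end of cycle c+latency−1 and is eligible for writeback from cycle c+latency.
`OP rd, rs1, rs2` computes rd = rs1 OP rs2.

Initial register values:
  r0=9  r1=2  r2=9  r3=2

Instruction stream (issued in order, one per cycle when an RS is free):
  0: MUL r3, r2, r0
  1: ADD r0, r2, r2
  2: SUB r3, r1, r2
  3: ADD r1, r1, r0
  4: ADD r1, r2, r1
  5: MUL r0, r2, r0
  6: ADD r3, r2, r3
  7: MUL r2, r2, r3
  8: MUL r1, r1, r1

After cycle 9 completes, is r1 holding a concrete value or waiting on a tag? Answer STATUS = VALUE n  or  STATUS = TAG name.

STATUS = VALUE 29

  c1: issue MUL r3<-Mul1  regs: r0:9,r1:2,r2:9,r3:Mul1
  c2: issue ADD r0<-Add1  regs: r0:Add1,r1:2,r2:9,r3:Mul1
  c3: issue SUB r3<-Add2  regs: r0:Add1,r1:2,r2:9,r3:Add2
  c4: CDB Add1=18; issue ADD r1<-Add1  regs: r0:18,r1:Add1,r2:9,r3:Add2
  c5: CDB Add2=-7; issue ADD r1<-Add2  regs: r0:18,r1:Add2,r2:9,r3:-7
  c6: CDB Add1=20; issue MUL r0<-Mul2  regs: r0:Mul2,r1:Add2,r2:9,r3:-7
  c7: CDB Mul1=81; issue ADD r3<-Add1  regs: r0:Mul2,r1:Add2,r2:9,r3:Add1
  c8: CDB Add2=29; issue MUL r2<-Mul1  regs: r0:Mul2,r1:29,r2:Mul1,r3:Add1
  c9: CDB Add1=2; stall  regs: r0:Mul2,r1:29,r2:Mul1,r3:2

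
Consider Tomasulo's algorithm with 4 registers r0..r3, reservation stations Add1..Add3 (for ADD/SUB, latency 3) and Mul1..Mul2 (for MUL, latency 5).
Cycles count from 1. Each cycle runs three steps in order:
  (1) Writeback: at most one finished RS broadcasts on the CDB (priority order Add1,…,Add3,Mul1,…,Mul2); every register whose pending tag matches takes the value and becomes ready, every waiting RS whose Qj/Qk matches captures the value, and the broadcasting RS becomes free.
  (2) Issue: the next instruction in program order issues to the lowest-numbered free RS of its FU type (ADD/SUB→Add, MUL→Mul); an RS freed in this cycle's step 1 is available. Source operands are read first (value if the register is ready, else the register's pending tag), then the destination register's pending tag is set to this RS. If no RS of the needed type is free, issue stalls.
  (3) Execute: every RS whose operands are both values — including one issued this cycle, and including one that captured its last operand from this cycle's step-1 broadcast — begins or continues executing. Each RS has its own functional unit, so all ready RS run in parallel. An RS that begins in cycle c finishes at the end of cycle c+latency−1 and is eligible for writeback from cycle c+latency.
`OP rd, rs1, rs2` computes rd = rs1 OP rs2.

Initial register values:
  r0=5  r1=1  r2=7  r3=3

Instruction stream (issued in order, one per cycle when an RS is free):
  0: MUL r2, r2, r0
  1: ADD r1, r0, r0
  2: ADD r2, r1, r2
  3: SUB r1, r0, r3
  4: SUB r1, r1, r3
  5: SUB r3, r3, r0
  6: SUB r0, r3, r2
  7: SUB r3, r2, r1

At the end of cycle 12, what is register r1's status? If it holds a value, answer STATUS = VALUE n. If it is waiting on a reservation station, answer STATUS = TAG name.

STATUS = VALUE -1

c1: issue MUL r2<-Mul1 | r0:5,r1:1,r2:Mul1,r3:3
c2: issue ADD r1<-Add1 | r0:5,r1:Add1,r2:Mul1,r3:3
c3: issue ADD r2<-Add2 | r0:5,r1:Add1,r2:Add2,r3:3
c4: issue SUB r1<-Add3 | r0:5,r1:Add3,r2:Add2,r3:3
c5: CDB Add1=10; issue SUB r1<-Add1 | r0:5,r1:Add1,r2:Add2,r3:3
c6: CDB Mul1=35; stall | r0:5,r1:Add1,r2:Add2,r3:3
c7: CDB Add3=2; issue SUB r3<-Add3 | r0:5,r1:Add1,r2:Add2,r3:Add3
c8: stall | r0:5,r1:Add1,r2:Add2,r3:Add3
c9: CDB Add2=45; issue SUB r0<-Add2 | r0:Add2,r1:Add1,r2:45,r3:Add3
c10: CDB Add1=-1; issue SUB r3<-Add1 | r0:Add2,r1:-1,r2:45,r3:Add1
c11: CDB Add3=-2 | r0:Add2,r1:-1,r2:45,r3:Add1
c12: - | r0:Add2,r1:-1,r2:45,r3:Add1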